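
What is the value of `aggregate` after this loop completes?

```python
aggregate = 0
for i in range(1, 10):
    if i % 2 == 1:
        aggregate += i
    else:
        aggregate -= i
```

Add odd, subtract even
`aggregate` takes the values: 0 → 1 → -1 → 2 → -2 → 3 → -3 → 4 → -4 → 5

Answer: 5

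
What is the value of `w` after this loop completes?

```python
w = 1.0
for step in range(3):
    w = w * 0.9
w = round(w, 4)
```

Exponential decay: 1.0 * 0.9^3
`w` takes the values: 1.0 → 0.9 → 0.81 → 0.729

Answer: 0.729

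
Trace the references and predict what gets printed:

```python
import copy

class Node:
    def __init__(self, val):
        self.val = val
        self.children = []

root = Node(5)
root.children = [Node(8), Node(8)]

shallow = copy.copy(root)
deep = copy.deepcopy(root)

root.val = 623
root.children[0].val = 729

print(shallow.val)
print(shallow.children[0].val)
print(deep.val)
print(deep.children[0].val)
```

Key concept: deep copy with custom objects.
Step by step:
`root = Node(5)` → root = Node(val=5, children=[])
`root.children = [Node(8), Node(8)]` → root = Node(val=5, children=[Node(val=8, children=[]), Node(val=8, children=[])])
`shallow = copy.copy(root)` → shallow = Node(val=5, children=[Node(val=8, children=[]), Node(val=8, children=[])])
`deep = copy.deepcopy(root)` → deep = Node(val=5, children=[Node(val=8, children=[]), Node(val=8, children=[])])
`root.val = 623` → root = Node(val=623, children=[Node(val=8, children=[]), Node(val=8, children=[])])
`root.children[0].val = 729` → root = Node(val=623, children=[Node(val=729, children=[]), Node(val=8, children=[])]); shallow = Node(val=5, children=[Node(val=729, children=[]), Node(val=8, children=[])])
`print(shallow.val)` → prints 5
`print(shallow.children[0].val)` → prints 729
`print(deep.val)` → prints 5
`print(deep.children[0].val)` → prints 8

Answer:
5
729
5
8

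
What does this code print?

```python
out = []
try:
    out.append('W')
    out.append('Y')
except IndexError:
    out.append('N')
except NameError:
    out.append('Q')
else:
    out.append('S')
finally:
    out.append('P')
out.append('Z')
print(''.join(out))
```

Execution trace: 'W' (try body) → 'Y' (try body, no exception) → 'S' (else) → 'P' (finally) → 'Z' (after the try/except). Output: WYSPZ

Answer: WYSPZ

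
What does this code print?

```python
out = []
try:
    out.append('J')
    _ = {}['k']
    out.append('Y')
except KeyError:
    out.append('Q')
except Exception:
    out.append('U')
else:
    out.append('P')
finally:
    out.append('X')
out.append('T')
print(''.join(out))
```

Execution trace: 'J' (try body) → 'Q' (except KeyError) → 'X' (finally) → 'T' (after the try/except). Output: JQXT

Answer: JQXT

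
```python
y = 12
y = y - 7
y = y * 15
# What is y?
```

Trace:
`y = 12` → y = 12
`y = y - 7` → y = 5
`y = y * 15` → y = 75
So y = 75

Answer: 75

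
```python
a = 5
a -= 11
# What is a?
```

Trace:
`a = 5` → a = 5
`a -= 11` → a = -6
So a = -6

Answer: -6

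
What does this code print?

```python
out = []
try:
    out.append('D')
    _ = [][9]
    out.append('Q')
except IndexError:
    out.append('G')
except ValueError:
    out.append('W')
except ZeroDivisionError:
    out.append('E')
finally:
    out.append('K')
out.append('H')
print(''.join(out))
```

Execution trace: 'D' (try body) → 'G' (except IndexError) → 'K' (finally) → 'H' (after the try/except). Output: DGKH

Answer: DGKH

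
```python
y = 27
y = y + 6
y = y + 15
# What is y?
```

Trace:
`y = 27` → y = 27
`y = y + 6` → y = 33
`y = y + 15` → y = 48
So y = 48

Answer: 48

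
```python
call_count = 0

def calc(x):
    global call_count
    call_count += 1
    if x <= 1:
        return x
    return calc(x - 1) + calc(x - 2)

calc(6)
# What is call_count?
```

Calls(x) = 1 + Calls(x-1) + Calls(x-2); Calls(0)=Calls(1)=1. For x=6 this gives 25.

Answer: 25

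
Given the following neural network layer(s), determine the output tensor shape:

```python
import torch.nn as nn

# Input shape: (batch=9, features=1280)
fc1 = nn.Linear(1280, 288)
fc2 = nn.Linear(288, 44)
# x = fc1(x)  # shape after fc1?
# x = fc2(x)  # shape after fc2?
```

Input: (9, 1280) -> after fc1: (9, 288) -> Output: (9, 44)

Answer: (9, 44)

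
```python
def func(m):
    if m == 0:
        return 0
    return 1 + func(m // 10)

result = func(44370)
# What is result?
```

Count of digits of 44370: 5

Answer: 5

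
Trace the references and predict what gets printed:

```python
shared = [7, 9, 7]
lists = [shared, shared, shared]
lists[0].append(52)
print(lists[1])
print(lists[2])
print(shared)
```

Key concept: list of same reference.
Step by step:
`shared = [7, 9, 7]` → shared = [7, 9, 7]
`lists = [shared, shared, shared]` → lists = [[7, 9, 7], [7, 9, 7], [7, 9, 7]]
`lists[0].append(52)` → shared = [7, 9, 7, 52]; lists = [[7, 9, 7, 52], [7, 9, 7, 52], [7, 9, 7, 52]]
`print(lists[1])` → prints [7, 9, 7, 52]
`print(lists[2])` → prints [7, 9, 7, 52]
`print(shared)` → prints [7, 9, 7, 52]

Answer:
[7, 9, 7, 52]
[7, 9, 7, 52]
[7, 9, 7, 52]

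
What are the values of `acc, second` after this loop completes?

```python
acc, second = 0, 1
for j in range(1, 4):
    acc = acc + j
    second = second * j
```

Sum and factorial of 1 to 3
`acc, second` takes the values: (0, 1) → (1, 1) → (3, 1) → (3, 2) → (6, 2) → (6, 6)

Answer: 6, 6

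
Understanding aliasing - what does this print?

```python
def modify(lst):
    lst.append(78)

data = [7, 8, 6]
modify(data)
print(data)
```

Key concept: function modifies passed list.
Step by step:
`data = [7, 8, 6]` → data = [7, 8, 6]
`modify(data)` → data = [7, 8, 6, 78]
`print(data)` → prints [7, 8, 6, 78]

Answer: [7, 8, 6, 78]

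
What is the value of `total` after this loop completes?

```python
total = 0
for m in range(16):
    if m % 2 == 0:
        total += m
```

Sum of even numbers 0 to 15
`total` takes the values: 0 → 2 → 6 → 12 → 20 → 30 → 42 → 56

Answer: 56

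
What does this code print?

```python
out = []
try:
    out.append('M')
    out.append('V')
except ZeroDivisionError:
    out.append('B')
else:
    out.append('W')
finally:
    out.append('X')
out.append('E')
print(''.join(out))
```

Execution trace: 'M' (try body) → 'V' (try body, no exception) → 'W' (else) → 'X' (finally) → 'E' (after the try/except). Output: MVWXE

Answer: MVWXE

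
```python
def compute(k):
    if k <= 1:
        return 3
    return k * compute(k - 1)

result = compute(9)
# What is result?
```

compute(9) = 9 * 8 * 7 * 6 * 5 * 4 * 3 * 2 * 3 = 1088640

Answer: 1088640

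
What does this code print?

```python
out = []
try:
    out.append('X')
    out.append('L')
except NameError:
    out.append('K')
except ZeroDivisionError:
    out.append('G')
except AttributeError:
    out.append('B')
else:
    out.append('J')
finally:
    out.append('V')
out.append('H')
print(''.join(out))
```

Execution trace: 'X' (try body) → 'L' (try body, no exception) → 'J' (else) → 'V' (finally) → 'H' (after the try/except). Output: XLJVH

Answer: XLJVH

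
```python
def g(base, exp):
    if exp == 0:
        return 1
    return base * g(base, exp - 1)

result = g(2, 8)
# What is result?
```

g(2, 8) = 2 * 2 * 2 * 2 * 2 * 2 * 2 * 2 = 256

Answer: 256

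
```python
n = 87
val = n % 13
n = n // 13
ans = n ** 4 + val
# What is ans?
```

Trace:
`n = 87` → n = 87
`val = n % 13` → val = 9
`n = n // 13` → n = 6
`ans = n ** 4 + val` → ans = 1305
So ans = 1305

Answer: 1305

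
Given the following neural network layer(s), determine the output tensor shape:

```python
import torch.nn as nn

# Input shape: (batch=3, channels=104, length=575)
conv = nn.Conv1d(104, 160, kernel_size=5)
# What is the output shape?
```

Input: (3, 104, 575) -> Output: (3, 160, 571)

Answer: (3, 160, 571)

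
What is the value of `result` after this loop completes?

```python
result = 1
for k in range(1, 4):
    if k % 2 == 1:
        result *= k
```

Product of odd numbers 1 to 3
`result` takes the values: 1 → 3

Answer: 3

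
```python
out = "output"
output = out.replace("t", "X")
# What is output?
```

Trace:
`out = "output"` → out = 'output'
`output = out.replace("t", "X")` → output = 'ouXpuX'
So output = 'ouXpuX'

Answer: 'ouXpuX'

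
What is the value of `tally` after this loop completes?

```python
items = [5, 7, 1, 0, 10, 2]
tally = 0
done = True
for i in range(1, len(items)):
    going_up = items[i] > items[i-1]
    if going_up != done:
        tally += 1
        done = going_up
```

Count direction changes in [5, 7, 1, 0, 10, 2]
`tally` takes the values: 0 → 1 → 2 → 3

Answer: 3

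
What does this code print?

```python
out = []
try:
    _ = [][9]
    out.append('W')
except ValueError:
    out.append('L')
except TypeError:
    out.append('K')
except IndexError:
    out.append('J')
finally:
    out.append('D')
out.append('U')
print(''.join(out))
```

Execution trace: 'J' (except IndexError) → 'D' (finally) → 'U' (after the try/except). Output: JDU

Answer: JDU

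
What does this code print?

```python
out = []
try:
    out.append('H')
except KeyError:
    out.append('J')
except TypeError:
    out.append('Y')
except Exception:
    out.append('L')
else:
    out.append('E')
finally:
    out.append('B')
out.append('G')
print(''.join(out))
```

Execution trace: 'H' (try body, no exception) → 'E' (else) → 'B' (finally) → 'G' (after the try/except). Output: HEBG

Answer: HEBG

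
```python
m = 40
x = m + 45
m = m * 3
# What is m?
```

Trace:
`m = 40` → m = 40
`x = m + 45` → x = 85
`m = m * 3` → m = 120
So m = 120

Answer: 120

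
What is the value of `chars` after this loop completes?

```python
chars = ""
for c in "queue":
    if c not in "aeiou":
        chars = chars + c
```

Remove vowels from 'queue'
`chars` takes the values: "" → "q"

Answer: "q"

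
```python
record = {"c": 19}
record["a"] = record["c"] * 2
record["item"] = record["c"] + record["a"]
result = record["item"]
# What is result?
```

Trace:
`record = {"c": 19}` → record = {'c': 19}
`record["a"] = record["c"] * 2` → record = {'c': 19, 'a': 38}
`record["item"] = record["c"] + record["a"]` → record = {'c': 19, 'a': 38, 'item': 57}
`result = record["item"]` → result = 57
So result = 57

Answer: 57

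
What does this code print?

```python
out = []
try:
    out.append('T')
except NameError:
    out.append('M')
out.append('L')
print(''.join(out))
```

Execution trace: 'T' (try body, no exception) → 'L' (after the try/except). Output: TL

Answer: TL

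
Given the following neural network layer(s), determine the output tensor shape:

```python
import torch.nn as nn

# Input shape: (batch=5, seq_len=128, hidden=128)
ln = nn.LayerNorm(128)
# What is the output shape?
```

Input: (5, 128, 128) -> Output: (5, 128, 128)

Answer: (5, 128, 128)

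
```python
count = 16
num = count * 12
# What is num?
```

Trace:
`count = 16` → count = 16
`num = count * 12` → num = 192
So num = 192

Answer: 192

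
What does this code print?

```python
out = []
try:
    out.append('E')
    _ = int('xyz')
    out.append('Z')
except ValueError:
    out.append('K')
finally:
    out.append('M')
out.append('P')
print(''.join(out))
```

Execution trace: 'E' (try body) → 'K' (except ValueError) → 'M' (finally) → 'P' (after the try/except). Output: EKMP

Answer: EKMP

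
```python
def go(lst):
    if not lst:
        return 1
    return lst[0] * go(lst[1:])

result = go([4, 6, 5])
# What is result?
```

Product over [4, 6, 5] = 4 * 6 * 5 = 120

Answer: 120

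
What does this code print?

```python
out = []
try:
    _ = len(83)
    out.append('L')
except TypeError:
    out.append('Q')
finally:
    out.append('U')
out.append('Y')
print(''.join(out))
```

Execution trace: 'Q' (except TypeError) → 'U' (finally) → 'Y' (after the try/except). Output: QUY

Answer: QUY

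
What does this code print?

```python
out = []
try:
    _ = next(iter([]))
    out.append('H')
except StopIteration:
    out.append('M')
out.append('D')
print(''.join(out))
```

Execution trace: 'M' (except StopIteration) → 'D' (after the try/except). Output: MD

Answer: MD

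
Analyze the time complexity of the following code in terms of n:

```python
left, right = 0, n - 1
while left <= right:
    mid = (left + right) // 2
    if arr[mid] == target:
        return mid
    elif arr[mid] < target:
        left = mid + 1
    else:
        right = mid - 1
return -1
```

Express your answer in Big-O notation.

This is Binary search in a sorted array. Time complexity: O(log n).

Answer: O(log n)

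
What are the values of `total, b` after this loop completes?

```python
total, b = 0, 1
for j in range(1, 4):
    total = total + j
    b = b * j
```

Sum and factorial of 1 to 3
`total, b` takes the values: (0, 1) → (1, 1) → (3, 1) → (3, 2) → (6, 2) → (6, 6)

Answer: 6, 6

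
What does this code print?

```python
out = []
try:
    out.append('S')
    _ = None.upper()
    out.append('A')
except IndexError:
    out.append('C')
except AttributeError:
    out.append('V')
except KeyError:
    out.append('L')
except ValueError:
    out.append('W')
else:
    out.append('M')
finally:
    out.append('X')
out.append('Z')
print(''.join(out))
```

Execution trace: 'S' (try body) → 'V' (except AttributeError) → 'X' (finally) → 'Z' (after the try/except). Output: SVXZ

Answer: SVXZ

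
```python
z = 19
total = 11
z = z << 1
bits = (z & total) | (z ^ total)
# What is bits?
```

Trace:
`z = 19` → z = 19
`total = 11` → total = 11
`z = z << 1` → z = 38
`bits = (z & total) | (z ^ total)` → bits = 47
So bits = 47

Answer: 47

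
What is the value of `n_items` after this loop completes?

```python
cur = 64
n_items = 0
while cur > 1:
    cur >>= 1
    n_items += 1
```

Count right shifts until 1
`n_items` takes the values: 0 → 1 → 2 → 3 → 4 → 5 → 6

Answer: 6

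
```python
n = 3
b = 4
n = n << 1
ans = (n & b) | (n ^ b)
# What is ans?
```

Trace:
`n = 3` → n = 3
`b = 4` → b = 4
`n = n << 1` → n = 6
`ans = (n & b) | (n ^ b)` → ans = 6
So ans = 6

Answer: 6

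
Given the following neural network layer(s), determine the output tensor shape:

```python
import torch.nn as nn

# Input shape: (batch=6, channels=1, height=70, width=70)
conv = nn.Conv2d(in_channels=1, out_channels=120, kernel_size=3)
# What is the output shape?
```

Input: (6, 1, 70, 70) -> Output: (6, 120, 68, 68)

Answer: (6, 120, 68, 68)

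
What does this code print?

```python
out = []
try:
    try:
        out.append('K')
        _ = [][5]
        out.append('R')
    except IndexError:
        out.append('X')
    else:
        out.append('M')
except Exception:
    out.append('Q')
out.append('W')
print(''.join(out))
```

Execution trace: 'K' (inner try body) → 'X' (inner except IndexError) → 'W' (after the try/except). Output: KXW

Answer: KXW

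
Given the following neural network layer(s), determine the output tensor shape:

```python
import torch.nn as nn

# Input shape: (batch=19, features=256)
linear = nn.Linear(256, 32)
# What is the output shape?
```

Input: (19, 256) -> Output: (19, 32)

Answer: (19, 32)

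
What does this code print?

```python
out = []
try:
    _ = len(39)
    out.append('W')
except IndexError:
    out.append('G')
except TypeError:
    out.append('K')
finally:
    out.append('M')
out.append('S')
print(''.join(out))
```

Execution trace: 'K' (except TypeError) → 'M' (finally) → 'S' (after the try/except). Output: KMS

Answer: KMS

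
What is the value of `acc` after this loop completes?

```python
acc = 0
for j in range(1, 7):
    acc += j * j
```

Sum of squares 1² to 6² = 91
`acc` takes the values: 0 → 1 → 5 → 14 → 30 → 55 → 91

Answer: 91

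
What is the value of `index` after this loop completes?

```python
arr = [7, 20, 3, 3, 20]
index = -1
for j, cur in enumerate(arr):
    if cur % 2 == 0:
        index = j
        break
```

First even number index in [7, 20, 3, 3, 20]
`index` takes the values: -1 → 1

Answer: 1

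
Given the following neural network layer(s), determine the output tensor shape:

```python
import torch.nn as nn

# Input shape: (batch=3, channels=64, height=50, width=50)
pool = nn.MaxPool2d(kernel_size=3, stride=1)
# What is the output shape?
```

Input: (3, 64, 50, 50) -> Output: (3, 64, 48, 48)

Answer: (3, 64, 48, 48)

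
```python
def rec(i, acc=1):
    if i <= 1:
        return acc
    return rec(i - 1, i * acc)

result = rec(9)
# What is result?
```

Accumulator trace (n, acc): (9, 1) -> (8, 9) -> (7, 72) -> (6, 504) -> (5, 3024) -> (4, 15120) -> (3, 60480) -> (2, 181440) -> (1, 362880) -> return 362880

Answer: 362880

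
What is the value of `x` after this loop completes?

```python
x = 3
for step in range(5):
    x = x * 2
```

Multiply by 2, 5 times: 3 * 2^5 = 96
`x` takes the values: 3 → 6 → 12 → 24 → 48 → 96

Answer: 96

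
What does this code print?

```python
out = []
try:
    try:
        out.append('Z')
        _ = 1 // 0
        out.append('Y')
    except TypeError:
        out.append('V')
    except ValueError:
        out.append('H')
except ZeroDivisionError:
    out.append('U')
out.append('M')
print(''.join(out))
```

Execution trace: 'Z' (try body) → 'U' (outer except ZeroDivisionError) → 'M' (after the try/except). Output: ZUM

Answer: ZUM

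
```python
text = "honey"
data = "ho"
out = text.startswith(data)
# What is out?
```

Trace:
`text = "honey"` → text = 'honey'
`data = "ho"` → data = 'ho'
`out = text.startswith(data)` → out = True
So out = True

Answer: True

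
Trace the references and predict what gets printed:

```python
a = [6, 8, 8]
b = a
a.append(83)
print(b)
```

Key concept: basic list aliasing.
Step by step:
`a = [6, 8, 8]` → a = [6, 8, 8]
`b = a` → b = [6, 8, 8] (same object as a)
`a.append(83)` → a = [6, 8, 8, 83] (same object as b); b = [6, 8, 8, 83] (same object as a)
`print(b)` → prints [6, 8, 8, 83]

Answer: [6, 8, 8, 83]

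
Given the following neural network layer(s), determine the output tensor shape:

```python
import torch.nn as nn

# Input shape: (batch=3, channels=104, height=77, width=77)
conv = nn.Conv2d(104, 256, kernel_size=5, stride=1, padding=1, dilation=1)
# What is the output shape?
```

Input: (3, 104, 77, 77) -> Output: (3, 256, 75, 75)

Answer: (3, 256, 75, 75)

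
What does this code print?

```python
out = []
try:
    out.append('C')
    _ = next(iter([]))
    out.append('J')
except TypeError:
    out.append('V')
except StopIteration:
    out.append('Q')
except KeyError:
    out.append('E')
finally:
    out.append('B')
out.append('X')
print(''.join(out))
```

Execution trace: 'C' (try body) → 'Q' (except StopIteration) → 'B' (finally) → 'X' (after the try/except). Output: CQBX

Answer: CQBX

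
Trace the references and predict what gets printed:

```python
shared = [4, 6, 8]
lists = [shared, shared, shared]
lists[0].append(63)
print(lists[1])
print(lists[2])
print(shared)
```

Key concept: list of same reference.
Step by step:
`shared = [4, 6, 8]` → shared = [4, 6, 8]
`lists = [shared, shared, shared]` → lists = [[4, 6, 8], [4, 6, 8], [4, 6, 8]]
`lists[0].append(63)` → shared = [4, 6, 8, 63]; lists = [[4, 6, 8, 63], [4, 6, 8, 63], [4, 6, 8, 63]]
`print(lists[1])` → prints [4, 6, 8, 63]
`print(lists[2])` → prints [4, 6, 8, 63]
`print(shared)` → prints [4, 6, 8, 63]

Answer:
[4, 6, 8, 63]
[4, 6, 8, 63]
[4, 6, 8, 63]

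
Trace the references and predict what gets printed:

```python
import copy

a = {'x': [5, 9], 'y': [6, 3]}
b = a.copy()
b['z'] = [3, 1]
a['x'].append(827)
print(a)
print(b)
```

Key concept: shallow copy of dict with mutable values.
Step by step:
`a = {'x': [5, 9], 'y': [6, 3]}` → a = {'x': [5, 9], 'y': [6, 3]}
`b = a.copy()` → b = {'x': [5, 9], 'y': [6, 3]}
`b['z'] = [3, 1]` → b = {'x': [5, 9], 'y': [6, 3], 'z': [3, 1]}
`a['x'].append(827)` → a = {'x': [5, 9, 827], 'y': [6, 3]}; b = {'x': [5, 9, 827], 'y': [6, 3], 'z': [3, 1]}
`print(a)` → prints {'x': [5, 9, 827], 'y': [6, 3]}
`print(b)` → prints {'x': [5, 9, 827], 'y': [6, 3], 'z': [3, 1]}

Answer:
{'x': [5, 9, 827], 'y': [6, 3]}
{'x': [5, 9, 827], 'y': [6, 3], 'z': [3, 1]}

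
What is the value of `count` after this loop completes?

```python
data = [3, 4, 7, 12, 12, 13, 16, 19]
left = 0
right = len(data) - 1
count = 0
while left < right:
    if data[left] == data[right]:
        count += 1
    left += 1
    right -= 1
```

Count matching pairs from ends
`count` takes the values: 0 → 1

Answer: 1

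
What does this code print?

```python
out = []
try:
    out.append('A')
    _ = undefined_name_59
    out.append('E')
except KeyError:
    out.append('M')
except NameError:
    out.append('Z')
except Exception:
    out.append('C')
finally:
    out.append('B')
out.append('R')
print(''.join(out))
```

Execution trace: 'A' (try body) → 'Z' (except NameError) → 'B' (finally) → 'R' (after the try/except). Output: AZBR

Answer: AZBR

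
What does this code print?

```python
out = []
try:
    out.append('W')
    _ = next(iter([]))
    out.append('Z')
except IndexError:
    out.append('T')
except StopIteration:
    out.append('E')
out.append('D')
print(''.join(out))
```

Execution trace: 'W' (try body) → 'E' (except StopIteration) → 'D' (after the try/except). Output: WED

Answer: WED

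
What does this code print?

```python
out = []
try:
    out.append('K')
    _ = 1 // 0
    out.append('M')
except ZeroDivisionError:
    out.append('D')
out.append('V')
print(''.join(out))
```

Execution trace: 'K' (try body) → 'D' (except ZeroDivisionError) → 'V' (after the try/except). Output: KDV

Answer: KDV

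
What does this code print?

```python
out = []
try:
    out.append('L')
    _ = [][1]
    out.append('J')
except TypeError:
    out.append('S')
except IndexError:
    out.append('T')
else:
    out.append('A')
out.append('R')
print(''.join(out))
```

Execution trace: 'L' (try body) → 'T' (except IndexError) → 'R' (after the try/except). Output: LTR

Answer: LTR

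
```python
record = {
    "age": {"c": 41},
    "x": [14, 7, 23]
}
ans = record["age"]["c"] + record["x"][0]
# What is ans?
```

Trace:
`record = { ...` → record = {'age': {'c': 41}, 'x': [14, 7, 23]}
`ans = record["age"]["c"] + record["x"][0]` → ans = 55
So ans = 55

Answer: 55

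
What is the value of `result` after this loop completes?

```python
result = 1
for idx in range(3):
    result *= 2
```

2^3 = 8
`result` takes the values: 1 → 2 → 4 → 8

Answer: 8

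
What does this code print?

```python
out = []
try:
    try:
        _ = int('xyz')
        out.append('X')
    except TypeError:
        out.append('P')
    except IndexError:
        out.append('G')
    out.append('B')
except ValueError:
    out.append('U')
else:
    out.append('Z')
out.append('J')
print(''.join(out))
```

Execution trace: 'U' (except ValueError) → 'J' (after the try/except). Output: UJ

Answer: UJ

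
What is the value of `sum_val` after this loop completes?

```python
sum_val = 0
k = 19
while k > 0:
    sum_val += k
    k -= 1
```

Sum 19 down to 1
`sum_val` takes the values: 0 → 19 → 37 → 54 → 70 → 85 → 99 → 112 → 124 → 135 → 145 → 154 → 162 → 169 → 175 → 180 → 184 → 187 → 189 → 190

Answer: 190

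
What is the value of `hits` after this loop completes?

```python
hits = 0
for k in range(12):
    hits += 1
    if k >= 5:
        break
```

Loop breaks when k reaches 5, hits is 6
`hits` takes the values: 0 → 1 → 2 → 3 → 4 → 5 → 6

Answer: 6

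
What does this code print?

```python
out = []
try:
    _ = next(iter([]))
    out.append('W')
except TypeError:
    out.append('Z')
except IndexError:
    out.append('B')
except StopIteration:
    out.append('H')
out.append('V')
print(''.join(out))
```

Execution trace: 'H' (except StopIteration) → 'V' (after the try/except). Output: HV

Answer: HV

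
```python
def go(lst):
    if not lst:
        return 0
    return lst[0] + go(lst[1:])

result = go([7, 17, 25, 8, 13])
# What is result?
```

7 + 17 + 25 + 8 + 13 + 0 = 70

Answer: 70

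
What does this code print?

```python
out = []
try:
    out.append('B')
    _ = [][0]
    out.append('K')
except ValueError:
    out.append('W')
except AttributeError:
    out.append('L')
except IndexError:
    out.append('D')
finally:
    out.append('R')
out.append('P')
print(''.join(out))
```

Execution trace: 'B' (try body) → 'D' (except IndexError) → 'R' (finally) → 'P' (after the try/except). Output: BDRP

Answer: BDRP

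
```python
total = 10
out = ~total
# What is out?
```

Trace:
`total = 10` → total = 10
`out = ~total` → out = -11
So out = -11

Answer: -11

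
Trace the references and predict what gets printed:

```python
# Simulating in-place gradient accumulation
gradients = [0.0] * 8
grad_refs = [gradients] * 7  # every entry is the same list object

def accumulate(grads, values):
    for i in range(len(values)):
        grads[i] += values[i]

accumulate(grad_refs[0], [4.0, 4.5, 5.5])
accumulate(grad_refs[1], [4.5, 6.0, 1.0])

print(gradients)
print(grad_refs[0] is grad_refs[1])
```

Key concept: gradient accumulation aliasing.
Step by step:
`gradients = [0.0] * 8` → gradients = [0.0, 0.0, 0.0, 0.0, 0.0, 0.0, 0.0, 0.0]
`grad_refs = [gradients] * 7` → grad_refs = [[0.0, 0.0, 0.0, 0.0, 0.0, 0.0, 0.0, 0.0], [0.0, 0.0, 0.0, 0.0, 0.0, 0.0, 0.0, 0.0], [0.0, 0.0, 0.0, 0.0, 0.0, 0.0, 0.0, 0.0], [0.0, 0.0, 0.0, 0.0, 0.0, 0.0, 0.0, 0.0], [0.0, 0.0, 0.0, 0.0, 0.0, 0.0, 0.0, 0.0], [0.0, 0.0, 0.0, 0.0, 0.0, 0.0, 0.0, 0.0], [0.0, 0.0, 0.0, 0.0, 0.0, 0.0, 0.0, 0.0]]
`accumulate(grad_refs[0], [4.0, 4.5, 5.5])` → gradients = [4.0, 4.5, 5.5, 0.0, 0.0, 0.0, 0.0, 0.0]; grad_refs = [[4.0, 4.5, 5.5, 0.0, 0.0, 0.0, 0.0, 0.0], [4.0, 4.5, 5.5, 0.0, 0.0, 0.0, 0.0, 0.0], [4.0, 4.5, 5.5, 0.0, 0.0, 0.0, 0.0, 0.0], [4.0, 4.5, 5.5, 0.0, 0.0, 0.0, 0.0, 0.0], [4.0, 4.5, 5.5, 0.0, 0.0, 0.0, 0.0, 0.0], [4.0, 4.5, 5.5, 0.0, 0.0, 0.0, 0.0, 0.0], [4.0, 4.5, 5.5, 0.0, 0.0, 0.0, 0.0, 0.0]]
`accumulate(grad_refs[1], [4.5, 6.0, 1.0])` → gradients = [8.5, 10.5, 6.5, 0.0, 0.0, 0.0, 0.0, 0.0]; grad_refs = [[8.5, 10.5, 6.5, 0.0, 0.0, 0.0, 0.0, 0.0], [8.5, 10.5, 6.5, 0.0, 0.0, 0.0, 0.0, 0.0], [8.5, 10.5, 6.5, 0.0, 0.0, 0.0, 0.0, 0.0], [8.5, 10.5, 6.5, 0.0, 0.0, 0.0, 0.0, 0.0], [8.5, 10.5, 6.5, 0.0, 0.0, 0.0, 0.0, 0.0], [8.5, 10.5, 6.5, 0.0, 0.0, 0.0, 0.0, 0.0], [8.5, 10.5, 6.5, 0.0, 0.0, 0.0, 0.0, 0.0]]
`print(gradients)` → prints [8.5, 10.5, 6.5, 0.0, 0.0, 0.0, 0.0, 0.0]
`print(grad_refs[0] is grad_refs[1])` → prints True

Answer:
[8.5, 10.5, 6.5, 0.0, 0.0, 0.0, 0.0, 0.0]
True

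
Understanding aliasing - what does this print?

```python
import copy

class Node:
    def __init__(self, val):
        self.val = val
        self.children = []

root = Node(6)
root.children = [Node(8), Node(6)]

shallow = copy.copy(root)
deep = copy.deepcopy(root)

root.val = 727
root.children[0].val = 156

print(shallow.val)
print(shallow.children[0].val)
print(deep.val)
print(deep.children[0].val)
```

Key concept: deep copy with custom objects.
Step by step:
`root = Node(6)` → root = Node(val=6, children=[])
`root.children = [Node(8), Node(6)]` → root = Node(val=6, children=[Node(val=8, children=[]), Node(val=6, children=[])])
`shallow = copy.copy(root)` → shallow = Node(val=6, children=[Node(val=8, children=[]), Node(val=6, children=[])])
`deep = copy.deepcopy(root)` → deep = Node(val=6, children=[Node(val=8, children=[]), Node(val=6, children=[])])
`root.val = 727` → root = Node(val=727, children=[Node(val=8, children=[]), Node(val=6, children=[])])
`root.children[0].val = 156` → root = Node(val=727, children=[Node(val=156, children=[]), Node(val=6, children=[])]); shallow = Node(val=6, children=[Node(val=156, children=[]), Node(val=6, children=[])])
`print(shallow.val)` → prints 6
`print(shallow.children[0].val)` → prints 156
`print(deep.val)` → prints 6
`print(deep.children[0].val)` → prints 8

Answer:
6
156
6
8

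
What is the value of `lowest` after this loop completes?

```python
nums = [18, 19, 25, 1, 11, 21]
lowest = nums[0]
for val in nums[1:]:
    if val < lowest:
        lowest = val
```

Minimum of [18, 19, 25, 1, 11, 21]
`lowest` takes the values: 18 → 1

Answer: 1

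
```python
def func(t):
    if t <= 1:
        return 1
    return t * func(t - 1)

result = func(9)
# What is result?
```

func(9) = 9 * 8 * 7 * 6 * 5 * 4 * 3 * 2 * 1 = 362880

Answer: 362880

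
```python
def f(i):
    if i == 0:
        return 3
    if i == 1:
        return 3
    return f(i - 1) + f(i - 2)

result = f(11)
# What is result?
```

Build up from base cases: f(0)=3, f(1)=3, f(2)=6, f(3)=9, f(4)=15, f(5)=24, f(6)=39, ..., f(11)=432

Answer: 432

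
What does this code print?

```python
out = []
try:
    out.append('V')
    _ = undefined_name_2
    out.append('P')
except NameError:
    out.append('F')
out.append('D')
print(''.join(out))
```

Execution trace: 'V' (try body) → 'F' (except NameError) → 'D' (after the try/except). Output: VFD

Answer: VFD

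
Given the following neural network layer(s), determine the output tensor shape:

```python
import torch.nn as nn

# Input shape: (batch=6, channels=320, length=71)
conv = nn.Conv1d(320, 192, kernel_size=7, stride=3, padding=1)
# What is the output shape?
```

Input: (6, 320, 71) -> Output: (6, 192, 23)

Answer: (6, 192, 23)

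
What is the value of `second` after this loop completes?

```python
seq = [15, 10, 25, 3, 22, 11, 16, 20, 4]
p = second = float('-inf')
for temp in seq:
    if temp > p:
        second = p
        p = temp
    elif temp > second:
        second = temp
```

Second largest (with repeats) in [15, 10, 25, 3, 22, 11, 16, 20, 4]
`second` takes the values: -inf → 10 → 15 → 22

Answer: 22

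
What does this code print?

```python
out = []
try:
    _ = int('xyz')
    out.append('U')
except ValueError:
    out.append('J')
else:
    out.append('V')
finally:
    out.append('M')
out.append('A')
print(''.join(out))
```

Execution trace: 'J' (except ValueError) → 'M' (finally) → 'A' (after the try/except). Output: JMA

Answer: JMA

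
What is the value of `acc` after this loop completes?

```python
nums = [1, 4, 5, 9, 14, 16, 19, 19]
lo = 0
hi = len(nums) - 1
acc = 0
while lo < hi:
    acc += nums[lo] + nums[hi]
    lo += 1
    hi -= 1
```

Sum of pairs from ends
`acc` takes the values: 0 → 20 → 43 → 64 → 87

Answer: 87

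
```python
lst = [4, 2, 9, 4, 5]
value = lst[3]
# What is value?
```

Trace:
`lst = [4, 2, 9, 4, 5]` → lst = [4, 2, 9, 4, 5]
`value = lst[3]` → value = 4
So value = 4

Answer: 4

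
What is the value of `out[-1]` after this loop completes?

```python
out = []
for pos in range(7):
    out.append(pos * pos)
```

Last element of squares 0 to 6
`out` takes the values: [] → [0] → [0, 1] → [0, 1, 4] → [0, 1, 4, 9] → [0, 1, 4, 9, 16] → [0, 1, 4, 9, 16, 25] → [0, 1, 4, 9, 16, 25, 36]
So `out[-1]` = 36

Answer: 36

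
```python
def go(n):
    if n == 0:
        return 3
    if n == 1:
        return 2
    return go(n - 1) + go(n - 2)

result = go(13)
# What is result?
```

Build up from base cases: go(0)=3, go(1)=2, go(2)=5, go(3)=7, go(4)=12, go(5)=19, go(6)=31, ..., go(13)=898

Answer: 898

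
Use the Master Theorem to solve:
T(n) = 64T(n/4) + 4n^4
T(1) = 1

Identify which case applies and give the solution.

a=64, b=4, f(n)=4n^4. log_4(64) = 3. Since c=4 > 3 and the regularity condition holds (64(n/4)^4 = (64/4^4)n^4 with 64/4^4 < 1), Case 3 applies: T(n) = Θ(f(n)) = O(n^4).

Answer: O(n^4) - Case 3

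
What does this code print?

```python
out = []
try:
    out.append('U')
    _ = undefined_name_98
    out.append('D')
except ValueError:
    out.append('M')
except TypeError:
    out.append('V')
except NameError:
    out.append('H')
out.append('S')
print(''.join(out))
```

Execution trace: 'U' (try body) → 'H' (except NameError) → 'S' (after the try/except). Output: UHS

Answer: UHS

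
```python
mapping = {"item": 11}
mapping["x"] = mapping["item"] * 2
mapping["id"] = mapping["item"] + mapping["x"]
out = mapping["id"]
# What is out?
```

Trace:
`mapping = {"item": 11}` → mapping = {'item': 11}
`mapping["x"] = mapping["item"] * 2` → mapping = {'item': 11, 'x': 22}
`mapping["id"] = mapping["item"] + mapping["x"]` → mapping = {'item': 11, 'x': 22, 'id': 33}
`out = mapping["id"]` → out = 33
So out = 33

Answer: 33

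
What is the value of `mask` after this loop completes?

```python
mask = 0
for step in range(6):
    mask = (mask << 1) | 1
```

Build 6 consecutive 1-bits: 0b111111
`mask` takes the values: 0 → 1 → 3 → 7 → 15 → 31 → 63

Answer: 63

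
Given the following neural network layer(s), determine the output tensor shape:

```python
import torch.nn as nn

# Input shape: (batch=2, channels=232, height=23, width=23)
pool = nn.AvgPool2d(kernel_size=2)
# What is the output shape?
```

Input: (2, 232, 23, 23) -> Output: (2, 232, 11, 11)

Answer: (2, 232, 11, 11)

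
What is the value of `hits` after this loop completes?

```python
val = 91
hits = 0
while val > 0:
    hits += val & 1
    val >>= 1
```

Count set bits in 91 (binary: 0b1011011)
`hits` takes the values: 0 → 1 → 2 → 3 → 4 → 5

Answer: 5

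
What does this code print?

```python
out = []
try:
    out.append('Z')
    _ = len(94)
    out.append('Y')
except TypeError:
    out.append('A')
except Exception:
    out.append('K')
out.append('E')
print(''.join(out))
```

Execution trace: 'Z' (try body) → 'A' (except TypeError) → 'E' (after the try/except). Output: ZAE

Answer: ZAE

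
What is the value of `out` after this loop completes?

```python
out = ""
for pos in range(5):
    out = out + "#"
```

Repeat '#' 5 times
`out` takes the values: "" → "#" → "##" → "###" → "####" → "#####"

Answer: "#####"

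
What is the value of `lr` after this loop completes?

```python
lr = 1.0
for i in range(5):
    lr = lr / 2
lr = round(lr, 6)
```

Halving LR 5 times: 1 / 2^5
`lr` takes the values: 1.0 → 0.5 → 0.25 → 0.125 → 0.0625 → 0.03125

Answer: 0.03125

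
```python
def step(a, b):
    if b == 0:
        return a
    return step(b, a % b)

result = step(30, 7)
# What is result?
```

step(30, 7) -> step(7, 2) -> step(2, 1) -> step(1, 0) -> 1

Answer: 1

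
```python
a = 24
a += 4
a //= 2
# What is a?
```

Trace:
`a = 24` → a = 24
`a += 4` → a = 28
`a //= 2` → a = 14
So a = 14

Answer: 14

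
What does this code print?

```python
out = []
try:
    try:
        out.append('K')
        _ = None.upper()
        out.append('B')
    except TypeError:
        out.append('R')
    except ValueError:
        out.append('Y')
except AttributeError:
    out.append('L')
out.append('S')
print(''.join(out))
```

Execution trace: 'K' (try body) → 'L' (outer except AttributeError) → 'S' (after the try/except). Output: KLS

Answer: KLS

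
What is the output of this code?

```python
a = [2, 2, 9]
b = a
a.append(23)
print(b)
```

Key concept: basic list aliasing.
Step by step:
`a = [2, 2, 9]` → a = [2, 2, 9]
`b = a` → b = [2, 2, 9] (same object as a)
`a.append(23)` → a = [2, 2, 9, 23] (same object as b); b = [2, 2, 9, 23] (same object as a)
`print(b)` → prints [2, 2, 9, 23]

Answer: [2, 2, 9, 23]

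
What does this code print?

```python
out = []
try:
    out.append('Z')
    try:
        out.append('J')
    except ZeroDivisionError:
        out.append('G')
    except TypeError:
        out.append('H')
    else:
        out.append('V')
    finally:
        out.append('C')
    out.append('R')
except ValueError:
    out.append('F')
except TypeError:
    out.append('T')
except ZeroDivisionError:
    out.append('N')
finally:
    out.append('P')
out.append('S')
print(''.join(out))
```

Execution trace: 'Z' (try body) → 'J' (inner try body, no exception) → 'V' (inner else) → 'C' (inner finally) → 'R' (try body, no exception) → 'P' (finally) → 'S' (after the try/except). Output: ZJVCRPS

Answer: ZJVCRPS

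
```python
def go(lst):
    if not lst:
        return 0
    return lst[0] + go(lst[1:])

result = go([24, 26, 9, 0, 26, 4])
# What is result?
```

24 + 26 + 9 + 0 + 26 + 4 + 0 = 89

Answer: 89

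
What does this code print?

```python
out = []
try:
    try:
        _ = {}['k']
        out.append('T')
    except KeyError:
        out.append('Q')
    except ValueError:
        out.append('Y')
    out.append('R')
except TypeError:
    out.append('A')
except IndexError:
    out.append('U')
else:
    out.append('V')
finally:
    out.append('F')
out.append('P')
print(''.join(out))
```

Execution trace: 'Q' (inner except KeyError) → 'R' (try body, no exception) → 'V' (else) → 'F' (finally) → 'P' (after the try/except). Output: QRVFP

Answer: QRVFP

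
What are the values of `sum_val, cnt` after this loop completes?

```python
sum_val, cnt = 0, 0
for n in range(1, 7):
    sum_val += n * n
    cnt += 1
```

Sum of squares and count
`sum_val, cnt` takes the values: (0, 0) → (1, 0) → (1, 1) → (5, 1) → (5, 2) → (14, 2) → (14, 3) → (30, 3) → (30, 4) → (55, 4) → (55, 5) → (91, 5) → (91, 6)

Answer: 91, 6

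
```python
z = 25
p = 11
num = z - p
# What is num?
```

Trace:
`z = 25` → z = 25
`p = 11` → p = 11
`num = z - p` → num = 14
So num = 14

Answer: 14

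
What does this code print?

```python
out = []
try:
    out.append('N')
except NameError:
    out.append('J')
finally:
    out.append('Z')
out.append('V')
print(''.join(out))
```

Execution trace: 'N' (try body, no exception) → 'Z' (finally) → 'V' (after the try/except). Output: NZV

Answer: NZV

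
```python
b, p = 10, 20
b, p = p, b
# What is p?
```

Trace:
`b, p = 10, 20` → b = 10; p = 20
`b, p = p, b` → b = 20; p = 10
So p = 10

Answer: 10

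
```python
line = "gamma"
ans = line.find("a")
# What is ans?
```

Trace:
`line = "gamma"` → line = 'gamma'
`ans = line.find("a")` → ans = 1
So ans = 1

Answer: 1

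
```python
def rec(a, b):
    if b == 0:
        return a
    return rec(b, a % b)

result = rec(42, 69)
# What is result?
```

rec(42, 69) -> rec(69, 42) -> rec(42, 27) -> rec(27, 15) -> rec(15, 12) -> rec(12, 3) -> rec(3, 0) -> 3

Answer: 3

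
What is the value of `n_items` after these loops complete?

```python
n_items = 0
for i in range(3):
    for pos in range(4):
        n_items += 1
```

3 * 4 = 12
`n_items` takes the values: 0 → 1 → 2 → 3 → 4 → 5 → 6 → 7 → 8 → 9 → 10 → 11 → 12

Answer: 12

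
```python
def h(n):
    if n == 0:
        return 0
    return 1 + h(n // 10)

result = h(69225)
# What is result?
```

Count of digits of 69225: 5

Answer: 5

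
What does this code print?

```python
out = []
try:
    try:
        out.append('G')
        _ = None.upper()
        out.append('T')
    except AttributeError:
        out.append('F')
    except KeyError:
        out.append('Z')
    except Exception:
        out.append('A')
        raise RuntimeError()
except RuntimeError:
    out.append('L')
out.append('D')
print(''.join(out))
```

Execution trace: 'G' (inner try body) → 'F' (inner except AttributeError) → 'D' (after the try/except). Output: GFD

Answer: GFD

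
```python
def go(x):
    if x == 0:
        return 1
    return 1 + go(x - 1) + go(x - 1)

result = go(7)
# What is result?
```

go(x) = 1 + 2·go(x-1), go(0)=1. Closed form: (1+1)·2^7 - 1 = 255.

Answer: 255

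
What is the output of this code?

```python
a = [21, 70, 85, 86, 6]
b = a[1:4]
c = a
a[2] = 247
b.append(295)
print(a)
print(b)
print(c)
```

Key concept: slice vs alias.
Step by step:
`a = [21, 70, 85, 86, 6]` → a = [21, 70, 85, 86, 6]
`b = a[1:4]` → b = [70, 85, 86]
`c = a` → c = [21, 70, 85, 86, 6] (same object as a)
`a[2] = 247` → a = [21, 70, 247, 86, 6] (same object as c); c = [21, 70, 247, 86, 6] (same object as a)
`b.append(295)` → b = [70, 85, 86, 295]
`print(a)` → prints [21, 70, 247, 86, 6]
`print(b)` → prints [70, 85, 86, 295]
`print(c)` → prints [21, 70, 247, 86, 6]

Answer:
[21, 70, 247, 86, 6]
[70, 85, 86, 295]
[21, 70, 247, 86, 6]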